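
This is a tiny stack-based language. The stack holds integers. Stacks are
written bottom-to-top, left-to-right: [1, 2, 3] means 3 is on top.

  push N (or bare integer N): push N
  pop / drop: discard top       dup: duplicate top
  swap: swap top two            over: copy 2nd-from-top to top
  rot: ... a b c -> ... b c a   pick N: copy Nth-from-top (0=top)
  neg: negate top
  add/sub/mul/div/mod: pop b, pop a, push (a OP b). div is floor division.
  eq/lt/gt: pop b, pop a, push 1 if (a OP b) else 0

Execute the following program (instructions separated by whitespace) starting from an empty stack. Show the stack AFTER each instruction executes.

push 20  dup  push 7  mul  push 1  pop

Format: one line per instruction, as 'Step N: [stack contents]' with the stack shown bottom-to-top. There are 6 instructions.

Step 1: [20]
Step 2: [20, 20]
Step 3: [20, 20, 7]
Step 4: [20, 140]
Step 5: [20, 140, 1]
Step 6: [20, 140]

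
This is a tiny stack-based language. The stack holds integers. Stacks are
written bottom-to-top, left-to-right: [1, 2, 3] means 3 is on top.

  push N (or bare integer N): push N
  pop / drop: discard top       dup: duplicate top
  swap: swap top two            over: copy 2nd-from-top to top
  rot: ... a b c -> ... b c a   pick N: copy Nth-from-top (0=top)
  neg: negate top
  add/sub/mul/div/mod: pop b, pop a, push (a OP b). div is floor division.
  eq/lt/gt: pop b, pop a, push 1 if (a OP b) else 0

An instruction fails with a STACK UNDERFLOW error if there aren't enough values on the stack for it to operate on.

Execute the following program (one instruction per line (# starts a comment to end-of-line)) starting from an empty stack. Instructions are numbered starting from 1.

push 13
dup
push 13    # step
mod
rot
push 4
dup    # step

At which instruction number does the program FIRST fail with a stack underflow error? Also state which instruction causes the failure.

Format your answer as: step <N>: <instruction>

Answer: step 5: rot

Derivation:
Step 1 ('push 13'): stack = [13], depth = 1
Step 2 ('dup'): stack = [13, 13], depth = 2
Step 3 ('push 13'): stack = [13, 13, 13], depth = 3
Step 4 ('mod'): stack = [13, 0], depth = 2
Step 5 ('rot'): needs 3 value(s) but depth is 2 — STACK UNDERFLOW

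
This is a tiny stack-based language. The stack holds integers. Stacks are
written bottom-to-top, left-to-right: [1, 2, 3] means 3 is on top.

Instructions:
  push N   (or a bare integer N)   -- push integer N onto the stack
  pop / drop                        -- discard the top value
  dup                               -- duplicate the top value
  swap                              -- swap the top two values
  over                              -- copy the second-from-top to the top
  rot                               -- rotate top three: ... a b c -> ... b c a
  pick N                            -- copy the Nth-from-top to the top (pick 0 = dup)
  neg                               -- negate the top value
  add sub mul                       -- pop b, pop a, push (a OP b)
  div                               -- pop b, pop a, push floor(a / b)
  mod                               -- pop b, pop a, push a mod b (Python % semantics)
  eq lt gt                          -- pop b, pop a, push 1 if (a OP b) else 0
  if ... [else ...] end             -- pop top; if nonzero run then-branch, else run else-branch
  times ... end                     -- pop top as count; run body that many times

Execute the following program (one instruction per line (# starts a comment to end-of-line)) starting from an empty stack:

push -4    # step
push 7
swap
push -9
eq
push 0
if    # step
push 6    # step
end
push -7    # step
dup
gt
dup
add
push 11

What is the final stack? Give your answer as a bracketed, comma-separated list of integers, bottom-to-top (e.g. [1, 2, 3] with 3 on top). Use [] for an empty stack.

Answer: [7, 0, 0, 11]

Derivation:
After 'push -4': [-4]
After 'push 7': [-4, 7]
After 'swap': [7, -4]
After 'push -9': [7, -4, -9]
After 'eq': [7, 0]
After 'push 0': [7, 0, 0]
After 'if': [7, 0]
After 'push -7': [7, 0, -7]
After 'dup': [7, 0, -7, -7]
After 'gt': [7, 0, 0]
After 'dup': [7, 0, 0, 0]
After 'add': [7, 0, 0]
After 'push 11': [7, 0, 0, 11]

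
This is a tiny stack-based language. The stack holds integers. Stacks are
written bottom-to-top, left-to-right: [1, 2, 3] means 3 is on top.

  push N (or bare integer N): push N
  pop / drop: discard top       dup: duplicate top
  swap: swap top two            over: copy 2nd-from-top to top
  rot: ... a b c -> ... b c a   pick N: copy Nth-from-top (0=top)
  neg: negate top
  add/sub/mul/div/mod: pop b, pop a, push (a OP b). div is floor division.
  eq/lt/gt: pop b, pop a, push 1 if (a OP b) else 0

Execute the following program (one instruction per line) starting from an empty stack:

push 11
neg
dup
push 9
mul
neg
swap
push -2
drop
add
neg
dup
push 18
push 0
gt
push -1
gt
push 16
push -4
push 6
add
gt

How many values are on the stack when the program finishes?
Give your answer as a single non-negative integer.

Answer: 4

Derivation:
After 'push 11': stack = [11] (depth 1)
After 'neg': stack = [-11] (depth 1)
After 'dup': stack = [-11, -11] (depth 2)
After 'push 9': stack = [-11, -11, 9] (depth 3)
After 'mul': stack = [-11, -99] (depth 2)
After 'neg': stack = [-11, 99] (depth 2)
After 'swap': stack = [99, -11] (depth 2)
After 'push -2': stack = [99, -11, -2] (depth 3)
After 'drop': stack = [99, -11] (depth 2)
After 'add': stack = [88] (depth 1)
  ...
After 'push 18': stack = [-88, -88, 18] (depth 3)
After 'push 0': stack = [-88, -88, 18, 0] (depth 4)
After 'gt': stack = [-88, -88, 1] (depth 3)
After 'push -1': stack = [-88, -88, 1, -1] (depth 4)
After 'gt': stack = [-88, -88, 1] (depth 3)
After 'push 16': stack = [-88, -88, 1, 16] (depth 4)
After 'push -4': stack = [-88, -88, 1, 16, -4] (depth 5)
After 'push 6': stack = [-88, -88, 1, 16, -4, 6] (depth 6)
After 'add': stack = [-88, -88, 1, 16, 2] (depth 5)
After 'gt': stack = [-88, -88, 1, 1] (depth 4)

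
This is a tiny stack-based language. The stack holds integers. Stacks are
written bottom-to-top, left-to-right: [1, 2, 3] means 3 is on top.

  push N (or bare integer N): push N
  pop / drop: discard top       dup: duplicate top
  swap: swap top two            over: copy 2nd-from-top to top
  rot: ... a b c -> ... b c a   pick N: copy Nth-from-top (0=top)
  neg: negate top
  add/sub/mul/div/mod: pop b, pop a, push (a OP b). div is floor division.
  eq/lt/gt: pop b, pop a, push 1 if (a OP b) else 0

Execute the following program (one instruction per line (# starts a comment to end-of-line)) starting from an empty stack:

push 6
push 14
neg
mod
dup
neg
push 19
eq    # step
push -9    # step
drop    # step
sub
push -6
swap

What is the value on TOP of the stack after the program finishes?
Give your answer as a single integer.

Answer: -8

Derivation:
After 'push 6': [6]
After 'push 14': [6, 14]
After 'neg': [6, -14]
After 'mod': [-8]
After 'dup': [-8, -8]
After 'neg': [-8, 8]
After 'push 19': [-8, 8, 19]
After 'eq': [-8, 0]
After 'push -9': [-8, 0, -9]
After 'drop': [-8, 0]
After 'sub': [-8]
After 'push -6': [-8, -6]
After 'swap': [-6, -8]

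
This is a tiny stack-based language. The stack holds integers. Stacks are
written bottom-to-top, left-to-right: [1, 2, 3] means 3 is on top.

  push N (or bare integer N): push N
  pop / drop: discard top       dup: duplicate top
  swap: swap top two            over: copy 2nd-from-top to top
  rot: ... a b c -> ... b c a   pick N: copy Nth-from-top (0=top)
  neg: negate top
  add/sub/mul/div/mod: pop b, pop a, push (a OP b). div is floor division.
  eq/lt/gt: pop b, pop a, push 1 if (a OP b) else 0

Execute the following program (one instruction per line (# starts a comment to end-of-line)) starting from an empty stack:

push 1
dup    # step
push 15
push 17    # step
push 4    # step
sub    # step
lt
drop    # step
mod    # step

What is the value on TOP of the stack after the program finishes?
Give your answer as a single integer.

Answer: 0

Derivation:
After 'push 1': [1]
After 'dup': [1, 1]
After 'push 15': [1, 1, 15]
After 'push 17': [1, 1, 15, 17]
After 'push 4': [1, 1, 15, 17, 4]
After 'sub': [1, 1, 15, 13]
After 'lt': [1, 1, 0]
After 'drop': [1, 1]
After 'mod': [0]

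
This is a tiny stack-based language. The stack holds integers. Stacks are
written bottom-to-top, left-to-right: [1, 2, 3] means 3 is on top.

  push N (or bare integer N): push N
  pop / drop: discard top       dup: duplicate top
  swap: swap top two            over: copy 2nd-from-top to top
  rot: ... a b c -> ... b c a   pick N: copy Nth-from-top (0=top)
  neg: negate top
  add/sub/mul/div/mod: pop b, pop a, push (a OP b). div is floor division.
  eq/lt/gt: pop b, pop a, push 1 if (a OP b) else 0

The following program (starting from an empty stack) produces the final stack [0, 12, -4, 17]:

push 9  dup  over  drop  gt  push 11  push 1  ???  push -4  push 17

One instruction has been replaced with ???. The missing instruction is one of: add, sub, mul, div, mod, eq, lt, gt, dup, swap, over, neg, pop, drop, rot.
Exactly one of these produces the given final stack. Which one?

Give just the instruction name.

Answer: add

Derivation:
Stack before ???: [0, 11, 1]
Stack after ???:  [0, 12]
The instruction that transforms [0, 11, 1] -> [0, 12] is: add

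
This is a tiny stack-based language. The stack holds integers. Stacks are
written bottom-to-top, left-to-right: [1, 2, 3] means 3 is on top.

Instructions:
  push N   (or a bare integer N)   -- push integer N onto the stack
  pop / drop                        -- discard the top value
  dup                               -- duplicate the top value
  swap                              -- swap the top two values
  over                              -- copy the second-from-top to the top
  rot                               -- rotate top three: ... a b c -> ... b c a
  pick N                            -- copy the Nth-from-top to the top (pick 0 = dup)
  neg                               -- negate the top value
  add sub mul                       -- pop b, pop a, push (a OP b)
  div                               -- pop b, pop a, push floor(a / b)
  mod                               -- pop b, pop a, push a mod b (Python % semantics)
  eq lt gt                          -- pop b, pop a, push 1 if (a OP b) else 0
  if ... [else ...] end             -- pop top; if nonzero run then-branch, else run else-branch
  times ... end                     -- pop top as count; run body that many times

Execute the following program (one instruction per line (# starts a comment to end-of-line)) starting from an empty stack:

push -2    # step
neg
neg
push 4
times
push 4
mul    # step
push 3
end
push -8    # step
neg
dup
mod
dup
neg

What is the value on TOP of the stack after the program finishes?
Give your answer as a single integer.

After 'push -2': [-2]
After 'neg': [2]
After 'neg': [-2]
After 'push 4': [-2, 4]
After 'times': [-2]
After 'push 4': [-2, 4]
After 'mul': [-8]
After 'push 3': [-8, 3]
After 'push 4': [-8, 3, 4]
After 'mul': [-8, 12]
  ...
After 'push 3': [-8, 12, 12, 3]
After 'push 4': [-8, 12, 12, 3, 4]
After 'mul': [-8, 12, 12, 12]
After 'push 3': [-8, 12, 12, 12, 3]
After 'push -8': [-8, 12, 12, 12, 3, -8]
After 'neg': [-8, 12, 12, 12, 3, 8]
After 'dup': [-8, 12, 12, 12, 3, 8, 8]
After 'mod': [-8, 12, 12, 12, 3, 0]
After 'dup': [-8, 12, 12, 12, 3, 0, 0]
After 'neg': [-8, 12, 12, 12, 3, 0, 0]

Answer: 0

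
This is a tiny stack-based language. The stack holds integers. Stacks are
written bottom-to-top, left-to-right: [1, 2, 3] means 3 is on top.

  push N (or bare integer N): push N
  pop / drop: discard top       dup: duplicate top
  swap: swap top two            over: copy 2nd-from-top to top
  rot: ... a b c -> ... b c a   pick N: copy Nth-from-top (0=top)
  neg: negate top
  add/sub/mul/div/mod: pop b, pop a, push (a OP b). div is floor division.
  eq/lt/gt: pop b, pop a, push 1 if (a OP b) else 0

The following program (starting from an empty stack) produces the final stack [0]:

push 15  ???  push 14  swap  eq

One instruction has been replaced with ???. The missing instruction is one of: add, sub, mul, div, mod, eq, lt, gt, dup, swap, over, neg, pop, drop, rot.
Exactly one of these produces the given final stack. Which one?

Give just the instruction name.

Stack before ???: [15]
Stack after ???:  [-15]
The instruction that transforms [15] -> [-15] is: neg

Answer: neg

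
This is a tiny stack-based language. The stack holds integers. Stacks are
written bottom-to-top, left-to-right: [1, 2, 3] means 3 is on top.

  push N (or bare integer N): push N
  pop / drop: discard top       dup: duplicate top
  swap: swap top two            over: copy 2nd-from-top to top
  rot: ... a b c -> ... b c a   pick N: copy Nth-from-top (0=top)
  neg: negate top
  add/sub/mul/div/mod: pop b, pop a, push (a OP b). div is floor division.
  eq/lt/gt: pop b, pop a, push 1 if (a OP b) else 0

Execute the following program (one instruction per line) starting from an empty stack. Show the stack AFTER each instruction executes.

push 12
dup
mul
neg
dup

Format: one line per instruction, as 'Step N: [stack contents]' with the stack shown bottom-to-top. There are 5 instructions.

Step 1: [12]
Step 2: [12, 12]
Step 3: [144]
Step 4: [-144]
Step 5: [-144, -144]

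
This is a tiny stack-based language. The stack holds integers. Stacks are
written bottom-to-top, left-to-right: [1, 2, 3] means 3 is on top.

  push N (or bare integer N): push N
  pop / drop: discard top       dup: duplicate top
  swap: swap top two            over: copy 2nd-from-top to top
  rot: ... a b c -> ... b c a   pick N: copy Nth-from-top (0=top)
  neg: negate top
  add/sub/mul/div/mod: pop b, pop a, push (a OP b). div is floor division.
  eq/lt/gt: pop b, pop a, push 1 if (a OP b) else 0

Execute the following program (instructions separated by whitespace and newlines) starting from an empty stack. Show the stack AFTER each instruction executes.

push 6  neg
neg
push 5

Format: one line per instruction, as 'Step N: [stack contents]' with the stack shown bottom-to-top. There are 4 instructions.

Step 1: [6]
Step 2: [-6]
Step 3: [6]
Step 4: [6, 5]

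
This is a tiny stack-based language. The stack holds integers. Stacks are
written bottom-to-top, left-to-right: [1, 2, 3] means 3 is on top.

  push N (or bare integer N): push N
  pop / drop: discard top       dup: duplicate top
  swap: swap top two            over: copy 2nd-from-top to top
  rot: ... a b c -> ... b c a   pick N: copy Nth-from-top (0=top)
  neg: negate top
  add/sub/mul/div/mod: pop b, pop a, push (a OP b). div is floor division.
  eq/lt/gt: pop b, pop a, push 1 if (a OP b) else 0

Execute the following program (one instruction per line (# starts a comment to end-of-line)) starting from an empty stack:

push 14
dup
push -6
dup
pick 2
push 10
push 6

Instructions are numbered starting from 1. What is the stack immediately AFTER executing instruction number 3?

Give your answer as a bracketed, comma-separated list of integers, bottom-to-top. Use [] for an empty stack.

Answer: [14, 14, -6]

Derivation:
Step 1 ('push 14'): [14]
Step 2 ('dup'): [14, 14]
Step 3 ('push -6'): [14, 14, -6]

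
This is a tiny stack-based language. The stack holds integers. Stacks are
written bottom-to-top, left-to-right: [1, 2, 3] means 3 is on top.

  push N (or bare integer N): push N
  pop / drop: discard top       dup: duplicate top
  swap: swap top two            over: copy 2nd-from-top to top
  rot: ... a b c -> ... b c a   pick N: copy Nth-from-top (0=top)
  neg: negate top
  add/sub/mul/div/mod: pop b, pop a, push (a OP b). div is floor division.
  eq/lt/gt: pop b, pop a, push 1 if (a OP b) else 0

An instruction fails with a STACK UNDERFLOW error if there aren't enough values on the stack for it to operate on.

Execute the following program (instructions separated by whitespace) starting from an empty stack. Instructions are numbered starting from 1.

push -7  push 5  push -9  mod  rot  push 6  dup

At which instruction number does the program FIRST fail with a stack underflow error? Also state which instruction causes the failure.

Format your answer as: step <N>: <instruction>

Step 1 ('push -7'): stack = [-7], depth = 1
Step 2 ('push 5'): stack = [-7, 5], depth = 2
Step 3 ('push -9'): stack = [-7, 5, -9], depth = 3
Step 4 ('mod'): stack = [-7, -4], depth = 2
Step 5 ('rot'): needs 3 value(s) but depth is 2 — STACK UNDERFLOW

Answer: step 5: rot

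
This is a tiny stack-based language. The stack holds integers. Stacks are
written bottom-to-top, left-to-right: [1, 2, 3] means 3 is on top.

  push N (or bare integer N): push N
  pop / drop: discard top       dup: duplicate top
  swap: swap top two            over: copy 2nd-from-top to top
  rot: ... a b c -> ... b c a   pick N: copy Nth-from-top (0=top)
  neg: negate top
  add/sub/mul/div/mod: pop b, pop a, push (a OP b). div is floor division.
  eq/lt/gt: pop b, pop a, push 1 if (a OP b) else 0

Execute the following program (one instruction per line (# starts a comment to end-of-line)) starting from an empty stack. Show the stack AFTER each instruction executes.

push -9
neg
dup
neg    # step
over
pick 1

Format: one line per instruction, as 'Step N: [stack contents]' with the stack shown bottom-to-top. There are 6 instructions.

Step 1: [-9]
Step 2: [9]
Step 3: [9, 9]
Step 4: [9, -9]
Step 5: [9, -9, 9]
Step 6: [9, -9, 9, -9]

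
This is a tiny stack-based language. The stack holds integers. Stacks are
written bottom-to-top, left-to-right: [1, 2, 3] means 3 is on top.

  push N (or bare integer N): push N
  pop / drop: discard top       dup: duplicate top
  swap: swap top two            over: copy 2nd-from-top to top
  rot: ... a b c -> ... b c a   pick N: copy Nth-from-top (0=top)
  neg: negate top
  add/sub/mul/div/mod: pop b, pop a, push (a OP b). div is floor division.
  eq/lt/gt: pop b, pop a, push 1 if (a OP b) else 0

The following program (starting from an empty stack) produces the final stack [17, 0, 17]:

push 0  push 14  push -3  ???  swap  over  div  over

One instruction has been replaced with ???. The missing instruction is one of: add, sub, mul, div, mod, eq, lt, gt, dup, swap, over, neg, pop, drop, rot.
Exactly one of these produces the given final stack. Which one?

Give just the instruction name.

Stack before ???: [0, 14, -3]
Stack after ???:  [0, 17]
The instruction that transforms [0, 14, -3] -> [0, 17] is: sub

Answer: sub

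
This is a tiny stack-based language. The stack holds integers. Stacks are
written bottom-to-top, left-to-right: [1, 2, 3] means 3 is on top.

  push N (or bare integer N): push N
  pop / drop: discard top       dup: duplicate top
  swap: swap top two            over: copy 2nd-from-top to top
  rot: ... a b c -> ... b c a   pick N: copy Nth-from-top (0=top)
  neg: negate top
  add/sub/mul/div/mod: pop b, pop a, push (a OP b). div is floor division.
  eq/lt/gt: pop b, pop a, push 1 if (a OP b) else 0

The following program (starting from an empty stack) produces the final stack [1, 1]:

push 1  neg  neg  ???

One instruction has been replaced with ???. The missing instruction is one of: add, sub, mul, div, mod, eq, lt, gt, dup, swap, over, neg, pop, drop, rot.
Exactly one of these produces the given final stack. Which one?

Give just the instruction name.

Stack before ???: [1]
Stack after ???:  [1, 1]
The instruction that transforms [1] -> [1, 1] is: dup

Answer: dup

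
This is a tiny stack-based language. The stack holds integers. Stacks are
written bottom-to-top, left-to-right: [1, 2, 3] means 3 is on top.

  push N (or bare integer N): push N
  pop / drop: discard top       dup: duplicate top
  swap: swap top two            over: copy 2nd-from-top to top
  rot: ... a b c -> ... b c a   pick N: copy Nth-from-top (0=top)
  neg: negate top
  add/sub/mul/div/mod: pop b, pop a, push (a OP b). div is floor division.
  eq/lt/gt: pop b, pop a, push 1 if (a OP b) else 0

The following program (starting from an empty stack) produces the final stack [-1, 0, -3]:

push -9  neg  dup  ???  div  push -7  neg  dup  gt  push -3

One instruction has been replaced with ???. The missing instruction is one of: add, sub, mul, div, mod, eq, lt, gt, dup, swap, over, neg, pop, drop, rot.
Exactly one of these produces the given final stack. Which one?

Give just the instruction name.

Stack before ???: [9, 9]
Stack after ???:  [9, -9]
The instruction that transforms [9, 9] -> [9, -9] is: neg

Answer: neg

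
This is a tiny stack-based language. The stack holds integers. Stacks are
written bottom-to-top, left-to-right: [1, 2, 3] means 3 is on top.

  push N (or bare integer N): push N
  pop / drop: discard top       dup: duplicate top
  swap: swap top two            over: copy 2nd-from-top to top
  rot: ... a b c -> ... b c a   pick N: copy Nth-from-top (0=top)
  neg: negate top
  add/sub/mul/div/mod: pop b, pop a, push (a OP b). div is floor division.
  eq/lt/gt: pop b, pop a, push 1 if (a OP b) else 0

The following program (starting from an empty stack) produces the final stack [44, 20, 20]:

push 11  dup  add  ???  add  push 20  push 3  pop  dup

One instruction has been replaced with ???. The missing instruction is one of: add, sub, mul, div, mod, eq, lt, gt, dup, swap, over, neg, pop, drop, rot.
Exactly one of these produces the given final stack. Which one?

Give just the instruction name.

Stack before ???: [22]
Stack after ???:  [22, 22]
The instruction that transforms [22] -> [22, 22] is: dup

Answer: dup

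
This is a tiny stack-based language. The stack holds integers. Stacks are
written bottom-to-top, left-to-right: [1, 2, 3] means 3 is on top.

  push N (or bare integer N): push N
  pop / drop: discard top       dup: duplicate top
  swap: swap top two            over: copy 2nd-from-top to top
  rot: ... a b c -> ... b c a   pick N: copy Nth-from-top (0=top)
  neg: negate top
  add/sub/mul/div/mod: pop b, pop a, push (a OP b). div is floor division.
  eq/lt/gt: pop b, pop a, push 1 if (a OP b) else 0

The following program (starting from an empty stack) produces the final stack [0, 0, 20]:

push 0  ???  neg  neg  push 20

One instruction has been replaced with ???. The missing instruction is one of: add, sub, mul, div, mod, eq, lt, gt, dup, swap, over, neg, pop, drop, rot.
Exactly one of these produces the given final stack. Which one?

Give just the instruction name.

Answer: dup

Derivation:
Stack before ???: [0]
Stack after ???:  [0, 0]
The instruction that transforms [0] -> [0, 0] is: dup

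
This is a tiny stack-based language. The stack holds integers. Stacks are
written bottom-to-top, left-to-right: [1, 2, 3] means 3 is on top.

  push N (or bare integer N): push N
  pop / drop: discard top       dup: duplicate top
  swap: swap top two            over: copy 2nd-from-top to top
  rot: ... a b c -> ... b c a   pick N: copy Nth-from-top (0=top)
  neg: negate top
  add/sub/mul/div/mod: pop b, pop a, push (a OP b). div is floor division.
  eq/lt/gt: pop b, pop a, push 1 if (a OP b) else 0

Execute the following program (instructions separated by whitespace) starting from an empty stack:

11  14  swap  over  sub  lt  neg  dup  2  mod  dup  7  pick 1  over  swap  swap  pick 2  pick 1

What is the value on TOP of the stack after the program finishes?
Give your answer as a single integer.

After 'push 11': [11]
After 'push 14': [11, 14]
After 'swap': [14, 11]
After 'over': [14, 11, 14]
After 'sub': [14, -3]
After 'lt': [0]
After 'neg': [0]
After 'dup': [0, 0]
After 'push 2': [0, 0, 2]
After 'mod': [0, 0]
After 'dup': [0, 0, 0]
After 'push 7': [0, 0, 0, 7]
After 'pick 1': [0, 0, 0, 7, 0]
After 'over': [0, 0, 0, 7, 0, 7]
After 'swap': [0, 0, 0, 7, 7, 0]
After 'swap': [0, 0, 0, 7, 0, 7]
After 'pick 2': [0, 0, 0, 7, 0, 7, 7]
After 'pick 1': [0, 0, 0, 7, 0, 7, 7, 7]

Answer: 7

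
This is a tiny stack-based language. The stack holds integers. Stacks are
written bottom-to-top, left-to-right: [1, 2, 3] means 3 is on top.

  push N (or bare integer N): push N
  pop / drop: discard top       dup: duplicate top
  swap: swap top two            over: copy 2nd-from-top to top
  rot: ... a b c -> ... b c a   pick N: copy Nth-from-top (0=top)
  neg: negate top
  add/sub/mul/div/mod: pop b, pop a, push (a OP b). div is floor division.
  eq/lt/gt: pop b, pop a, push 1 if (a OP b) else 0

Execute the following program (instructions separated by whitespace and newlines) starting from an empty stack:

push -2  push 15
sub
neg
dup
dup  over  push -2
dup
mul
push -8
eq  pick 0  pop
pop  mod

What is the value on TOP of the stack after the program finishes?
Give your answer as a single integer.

After 'push -2': [-2]
After 'push 15': [-2, 15]
After 'sub': [-17]
After 'neg': [17]
After 'dup': [17, 17]
After 'dup': [17, 17, 17]
After 'over': [17, 17, 17, 17]
After 'push -2': [17, 17, 17, 17, -2]
After 'dup': [17, 17, 17, 17, -2, -2]
After 'mul': [17, 17, 17, 17, 4]
After 'push -8': [17, 17, 17, 17, 4, -8]
After 'eq': [17, 17, 17, 17, 0]
After 'pick 0': [17, 17, 17, 17, 0, 0]
After 'pop': [17, 17, 17, 17, 0]
After 'pop': [17, 17, 17, 17]
After 'mod': [17, 17, 0]

Answer: 0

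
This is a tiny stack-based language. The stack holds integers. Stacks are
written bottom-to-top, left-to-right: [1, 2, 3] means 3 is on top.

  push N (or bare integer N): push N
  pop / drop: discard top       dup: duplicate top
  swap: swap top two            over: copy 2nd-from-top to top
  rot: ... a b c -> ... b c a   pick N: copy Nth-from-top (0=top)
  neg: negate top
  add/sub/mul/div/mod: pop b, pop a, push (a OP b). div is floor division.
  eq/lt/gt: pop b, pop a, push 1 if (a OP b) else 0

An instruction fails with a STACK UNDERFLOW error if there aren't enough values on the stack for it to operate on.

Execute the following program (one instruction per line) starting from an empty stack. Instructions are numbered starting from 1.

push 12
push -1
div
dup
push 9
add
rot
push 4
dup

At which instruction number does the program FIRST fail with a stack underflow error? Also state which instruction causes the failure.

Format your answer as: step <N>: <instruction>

Step 1 ('push 12'): stack = [12], depth = 1
Step 2 ('push -1'): stack = [12, -1], depth = 2
Step 3 ('div'): stack = [-12], depth = 1
Step 4 ('dup'): stack = [-12, -12], depth = 2
Step 5 ('push 9'): stack = [-12, -12, 9], depth = 3
Step 6 ('add'): stack = [-12, -3], depth = 2
Step 7 ('rot'): needs 3 value(s) but depth is 2 — STACK UNDERFLOW

Answer: step 7: rot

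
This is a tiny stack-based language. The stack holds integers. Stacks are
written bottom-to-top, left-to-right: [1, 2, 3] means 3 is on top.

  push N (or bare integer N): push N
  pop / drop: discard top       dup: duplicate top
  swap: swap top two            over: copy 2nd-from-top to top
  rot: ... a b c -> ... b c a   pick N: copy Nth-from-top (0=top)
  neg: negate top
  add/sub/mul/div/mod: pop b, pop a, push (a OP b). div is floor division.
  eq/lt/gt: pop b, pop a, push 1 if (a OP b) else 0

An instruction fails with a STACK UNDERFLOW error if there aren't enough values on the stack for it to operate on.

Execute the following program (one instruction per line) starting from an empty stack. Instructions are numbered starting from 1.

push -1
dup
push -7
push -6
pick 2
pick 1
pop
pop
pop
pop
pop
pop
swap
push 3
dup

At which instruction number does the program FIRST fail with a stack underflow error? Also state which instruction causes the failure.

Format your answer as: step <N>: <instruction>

Answer: step 13: swap

Derivation:
Step 1 ('push -1'): stack = [-1], depth = 1
Step 2 ('dup'): stack = [-1, -1], depth = 2
Step 3 ('push -7'): stack = [-1, -1, -7], depth = 3
Step 4 ('push -6'): stack = [-1, -1, -7, -6], depth = 4
Step 5 ('pick 2'): stack = [-1, -1, -7, -6, -1], depth = 5
Step 6 ('pick 1'): stack = [-1, -1, -7, -6, -1, -6], depth = 6
Step 7 ('pop'): stack = [-1, -1, -7, -6, -1], depth = 5
Step 8 ('pop'): stack = [-1, -1, -7, -6], depth = 4
Step 9 ('pop'): stack = [-1, -1, -7], depth = 3
Step 10 ('pop'): stack = [-1, -1], depth = 2
Step 11 ('pop'): stack = [-1], depth = 1
Step 12 ('pop'): stack = [], depth = 0
Step 13 ('swap'): needs 2 value(s) but depth is 0 — STACK UNDERFLOW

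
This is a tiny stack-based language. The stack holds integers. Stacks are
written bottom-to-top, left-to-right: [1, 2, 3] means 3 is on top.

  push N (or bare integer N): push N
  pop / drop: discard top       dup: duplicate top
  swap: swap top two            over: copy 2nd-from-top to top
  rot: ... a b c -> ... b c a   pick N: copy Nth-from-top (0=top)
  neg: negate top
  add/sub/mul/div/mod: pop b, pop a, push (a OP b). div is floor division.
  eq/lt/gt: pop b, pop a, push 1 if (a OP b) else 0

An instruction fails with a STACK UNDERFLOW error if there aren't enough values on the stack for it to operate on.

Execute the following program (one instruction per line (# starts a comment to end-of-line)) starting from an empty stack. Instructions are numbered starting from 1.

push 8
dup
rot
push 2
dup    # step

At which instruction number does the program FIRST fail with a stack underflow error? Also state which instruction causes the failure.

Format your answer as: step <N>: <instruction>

Step 1 ('push 8'): stack = [8], depth = 1
Step 2 ('dup'): stack = [8, 8], depth = 2
Step 3 ('rot'): needs 3 value(s) but depth is 2 — STACK UNDERFLOW

Answer: step 3: rot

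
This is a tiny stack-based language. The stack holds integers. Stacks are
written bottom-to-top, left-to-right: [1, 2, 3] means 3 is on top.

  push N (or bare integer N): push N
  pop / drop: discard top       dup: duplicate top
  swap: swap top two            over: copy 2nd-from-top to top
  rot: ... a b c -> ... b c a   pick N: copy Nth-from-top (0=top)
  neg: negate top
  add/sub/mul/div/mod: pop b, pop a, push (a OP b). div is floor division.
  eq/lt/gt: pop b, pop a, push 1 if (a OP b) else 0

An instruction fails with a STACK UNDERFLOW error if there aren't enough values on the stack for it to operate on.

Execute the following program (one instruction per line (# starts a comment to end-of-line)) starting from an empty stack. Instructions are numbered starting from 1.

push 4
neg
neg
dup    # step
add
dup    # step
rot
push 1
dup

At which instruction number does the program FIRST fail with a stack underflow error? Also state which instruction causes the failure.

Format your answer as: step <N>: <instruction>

Step 1 ('push 4'): stack = [4], depth = 1
Step 2 ('neg'): stack = [-4], depth = 1
Step 3 ('neg'): stack = [4], depth = 1
Step 4 ('dup'): stack = [4, 4], depth = 2
Step 5 ('add'): stack = [8], depth = 1
Step 6 ('dup'): stack = [8, 8], depth = 2
Step 7 ('rot'): needs 3 value(s) but depth is 2 — STACK UNDERFLOW

Answer: step 7: rot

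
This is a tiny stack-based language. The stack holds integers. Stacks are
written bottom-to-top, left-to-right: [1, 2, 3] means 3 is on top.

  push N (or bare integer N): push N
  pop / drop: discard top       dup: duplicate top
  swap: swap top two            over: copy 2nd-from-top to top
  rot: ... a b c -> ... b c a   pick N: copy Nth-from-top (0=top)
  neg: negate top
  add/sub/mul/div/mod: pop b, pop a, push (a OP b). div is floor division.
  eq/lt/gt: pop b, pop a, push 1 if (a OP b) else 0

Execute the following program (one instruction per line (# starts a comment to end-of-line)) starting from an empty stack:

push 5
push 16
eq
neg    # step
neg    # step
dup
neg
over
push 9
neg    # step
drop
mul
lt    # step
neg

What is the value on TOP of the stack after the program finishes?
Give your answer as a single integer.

After 'push 5': [5]
After 'push 16': [5, 16]
After 'eq': [0]
After 'neg': [0]
After 'neg': [0]
After 'dup': [0, 0]
After 'neg': [0, 0]
After 'over': [0, 0, 0]
After 'push 9': [0, 0, 0, 9]
After 'neg': [0, 0, 0, -9]
After 'drop': [0, 0, 0]
After 'mul': [0, 0]
After 'lt': [0]
After 'neg': [0]

Answer: 0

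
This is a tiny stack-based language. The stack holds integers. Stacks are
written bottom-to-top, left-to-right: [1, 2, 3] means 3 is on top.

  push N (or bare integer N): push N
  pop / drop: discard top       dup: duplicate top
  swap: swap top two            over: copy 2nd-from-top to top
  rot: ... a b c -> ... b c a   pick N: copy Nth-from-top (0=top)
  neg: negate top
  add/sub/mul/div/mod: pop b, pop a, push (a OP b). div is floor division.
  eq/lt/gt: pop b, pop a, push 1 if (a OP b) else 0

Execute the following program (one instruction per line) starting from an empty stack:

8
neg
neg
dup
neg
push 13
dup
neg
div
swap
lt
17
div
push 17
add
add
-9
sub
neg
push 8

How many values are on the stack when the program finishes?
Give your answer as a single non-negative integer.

Answer: 2

Derivation:
After 'push 8': stack = [8] (depth 1)
After 'neg': stack = [-8] (depth 1)
After 'neg': stack = [8] (depth 1)
After 'dup': stack = [8, 8] (depth 2)
After 'neg': stack = [8, -8] (depth 2)
After 'push 13': stack = [8, -8, 13] (depth 3)
After 'dup': stack = [8, -8, 13, 13] (depth 4)
After 'neg': stack = [8, -8, 13, -13] (depth 4)
After 'div': stack = [8, -8, -1] (depth 3)
After 'swap': stack = [8, -1, -8] (depth 3)
After 'lt': stack = [8, 0] (depth 2)
After 'push 17': stack = [8, 0, 17] (depth 3)
After 'div': stack = [8, 0] (depth 2)
After 'push 17': stack = [8, 0, 17] (depth 3)
After 'add': stack = [8, 17] (depth 2)
After 'add': stack = [25] (depth 1)
After 'push -9': stack = [25, -9] (depth 2)
After 'sub': stack = [34] (depth 1)
After 'neg': stack = [-34] (depth 1)
After 'push 8': stack = [-34, 8] (depth 2)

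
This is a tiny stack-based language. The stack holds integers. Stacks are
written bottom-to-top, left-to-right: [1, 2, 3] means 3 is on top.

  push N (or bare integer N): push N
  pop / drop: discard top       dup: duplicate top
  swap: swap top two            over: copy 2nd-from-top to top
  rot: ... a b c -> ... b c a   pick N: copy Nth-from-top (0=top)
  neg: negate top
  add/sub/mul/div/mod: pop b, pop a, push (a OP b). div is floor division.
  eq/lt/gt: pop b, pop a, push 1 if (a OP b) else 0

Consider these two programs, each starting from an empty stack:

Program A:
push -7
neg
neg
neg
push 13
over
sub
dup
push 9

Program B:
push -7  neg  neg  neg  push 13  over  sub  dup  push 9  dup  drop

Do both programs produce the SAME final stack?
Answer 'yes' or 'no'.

Answer: yes

Derivation:
Program A trace:
  After 'push -7': [-7]
  After 'neg': [7]
  After 'neg': [-7]
  After 'neg': [7]
  After 'push 13': [7, 13]
  After 'over': [7, 13, 7]
  After 'sub': [7, 6]
  After 'dup': [7, 6, 6]
  After 'push 9': [7, 6, 6, 9]
Program A final stack: [7, 6, 6, 9]

Program B trace:
  After 'push -7': [-7]
  After 'neg': [7]
  After 'neg': [-7]
  After 'neg': [7]
  After 'push 13': [7, 13]
  After 'over': [7, 13, 7]
  After 'sub': [7, 6]
  After 'dup': [7, 6, 6]
  After 'push 9': [7, 6, 6, 9]
  After 'dup': [7, 6, 6, 9, 9]
  After 'drop': [7, 6, 6, 9]
Program B final stack: [7, 6, 6, 9]
Same: yes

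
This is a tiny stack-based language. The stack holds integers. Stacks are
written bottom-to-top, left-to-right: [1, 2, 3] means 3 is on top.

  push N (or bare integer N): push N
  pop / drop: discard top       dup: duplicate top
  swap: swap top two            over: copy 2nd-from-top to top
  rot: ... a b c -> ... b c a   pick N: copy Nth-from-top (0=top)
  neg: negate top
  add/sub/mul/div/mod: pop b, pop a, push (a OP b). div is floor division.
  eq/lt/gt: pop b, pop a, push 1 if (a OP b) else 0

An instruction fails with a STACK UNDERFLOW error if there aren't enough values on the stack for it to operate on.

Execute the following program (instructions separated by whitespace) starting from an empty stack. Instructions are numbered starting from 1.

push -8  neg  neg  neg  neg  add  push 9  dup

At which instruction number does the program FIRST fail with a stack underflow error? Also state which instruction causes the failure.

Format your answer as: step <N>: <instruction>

Answer: step 6: add

Derivation:
Step 1 ('push -8'): stack = [-8], depth = 1
Step 2 ('neg'): stack = [8], depth = 1
Step 3 ('neg'): stack = [-8], depth = 1
Step 4 ('neg'): stack = [8], depth = 1
Step 5 ('neg'): stack = [-8], depth = 1
Step 6 ('add'): needs 2 value(s) but depth is 1 — STACK UNDERFLOW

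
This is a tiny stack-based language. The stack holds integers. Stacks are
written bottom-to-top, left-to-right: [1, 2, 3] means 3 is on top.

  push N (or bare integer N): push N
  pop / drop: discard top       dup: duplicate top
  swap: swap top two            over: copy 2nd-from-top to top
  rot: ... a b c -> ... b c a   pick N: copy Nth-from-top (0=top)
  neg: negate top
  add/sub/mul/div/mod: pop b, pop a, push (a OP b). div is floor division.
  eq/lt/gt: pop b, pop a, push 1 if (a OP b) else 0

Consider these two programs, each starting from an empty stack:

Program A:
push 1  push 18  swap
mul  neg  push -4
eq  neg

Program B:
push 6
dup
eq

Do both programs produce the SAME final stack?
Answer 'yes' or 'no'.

Answer: no

Derivation:
Program A trace:
  After 'push 1': [1]
  After 'push 18': [1, 18]
  After 'swap': [18, 1]
  After 'mul': [18]
  After 'neg': [-18]
  After 'push -4': [-18, -4]
  After 'eq': [0]
  After 'neg': [0]
Program A final stack: [0]

Program B trace:
  After 'push 6': [6]
  After 'dup': [6, 6]
  After 'eq': [1]
Program B final stack: [1]
Same: no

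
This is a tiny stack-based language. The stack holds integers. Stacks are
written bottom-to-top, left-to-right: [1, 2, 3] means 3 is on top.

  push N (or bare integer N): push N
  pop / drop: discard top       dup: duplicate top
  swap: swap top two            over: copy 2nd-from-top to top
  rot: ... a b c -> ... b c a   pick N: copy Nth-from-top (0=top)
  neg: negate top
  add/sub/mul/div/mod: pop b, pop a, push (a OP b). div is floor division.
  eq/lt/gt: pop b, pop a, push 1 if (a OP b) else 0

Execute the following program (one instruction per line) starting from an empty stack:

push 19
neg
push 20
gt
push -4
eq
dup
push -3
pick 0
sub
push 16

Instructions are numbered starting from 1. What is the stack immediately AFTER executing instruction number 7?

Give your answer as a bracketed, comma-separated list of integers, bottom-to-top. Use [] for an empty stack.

Answer: [0, 0]

Derivation:
Step 1 ('push 19'): [19]
Step 2 ('neg'): [-19]
Step 3 ('push 20'): [-19, 20]
Step 4 ('gt'): [0]
Step 5 ('push -4'): [0, -4]
Step 6 ('eq'): [0]
Step 7 ('dup'): [0, 0]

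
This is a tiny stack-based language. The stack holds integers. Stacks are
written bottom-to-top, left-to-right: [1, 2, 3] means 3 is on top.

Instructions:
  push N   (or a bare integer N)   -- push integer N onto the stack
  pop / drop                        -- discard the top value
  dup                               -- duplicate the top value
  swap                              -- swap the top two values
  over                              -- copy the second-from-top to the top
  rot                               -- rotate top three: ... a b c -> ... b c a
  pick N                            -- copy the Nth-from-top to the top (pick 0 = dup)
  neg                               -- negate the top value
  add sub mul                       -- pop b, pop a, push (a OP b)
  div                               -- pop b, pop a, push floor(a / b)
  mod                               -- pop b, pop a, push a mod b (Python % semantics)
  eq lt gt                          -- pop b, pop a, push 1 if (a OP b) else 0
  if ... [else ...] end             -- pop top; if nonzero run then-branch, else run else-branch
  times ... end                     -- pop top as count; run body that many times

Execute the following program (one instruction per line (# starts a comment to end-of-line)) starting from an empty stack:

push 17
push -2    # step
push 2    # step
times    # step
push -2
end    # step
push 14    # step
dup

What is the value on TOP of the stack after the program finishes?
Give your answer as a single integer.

Answer: 14

Derivation:
After 'push 17': [17]
After 'push -2': [17, -2]
After 'push 2': [17, -2, 2]
After 'times': [17, -2]
After 'push -2': [17, -2, -2]
After 'push -2': [17, -2, -2, -2]
After 'push 14': [17, -2, -2, -2, 14]
After 'dup': [17, -2, -2, -2, 14, 14]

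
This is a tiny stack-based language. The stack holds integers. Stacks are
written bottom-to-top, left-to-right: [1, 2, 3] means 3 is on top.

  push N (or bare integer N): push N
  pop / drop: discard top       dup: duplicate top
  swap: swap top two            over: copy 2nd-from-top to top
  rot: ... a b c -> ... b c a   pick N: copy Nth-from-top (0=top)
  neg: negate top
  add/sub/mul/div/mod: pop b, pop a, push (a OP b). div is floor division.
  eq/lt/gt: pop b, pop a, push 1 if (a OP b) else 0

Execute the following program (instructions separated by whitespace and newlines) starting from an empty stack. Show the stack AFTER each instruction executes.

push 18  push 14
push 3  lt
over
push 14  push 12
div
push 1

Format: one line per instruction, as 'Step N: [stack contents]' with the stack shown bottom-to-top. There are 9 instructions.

Step 1: [18]
Step 2: [18, 14]
Step 3: [18, 14, 3]
Step 4: [18, 0]
Step 5: [18, 0, 18]
Step 6: [18, 0, 18, 14]
Step 7: [18, 0, 18, 14, 12]
Step 8: [18, 0, 18, 1]
Step 9: [18, 0, 18, 1, 1]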